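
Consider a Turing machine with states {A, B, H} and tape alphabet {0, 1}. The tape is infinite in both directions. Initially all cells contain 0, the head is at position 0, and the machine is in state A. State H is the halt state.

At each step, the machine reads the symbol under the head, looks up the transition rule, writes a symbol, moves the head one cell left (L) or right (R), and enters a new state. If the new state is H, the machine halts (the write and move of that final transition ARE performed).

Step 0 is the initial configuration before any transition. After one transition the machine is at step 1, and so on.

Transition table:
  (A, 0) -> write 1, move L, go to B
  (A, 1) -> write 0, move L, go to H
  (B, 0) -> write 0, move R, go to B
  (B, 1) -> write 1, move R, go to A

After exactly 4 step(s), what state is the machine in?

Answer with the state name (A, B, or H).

Step 1: in state A at pos 0, read 0 -> (A,0)->write 1,move L,goto B. Now: state=B, head=-1, tape[-2..1]=0010 (head:  ^)
Step 2: in state B at pos -1, read 0 -> (B,0)->write 0,move R,goto B. Now: state=B, head=0, tape[-2..1]=0010 (head:   ^)
Step 3: in state B at pos 0, read 1 -> (B,1)->write 1,move R,goto A. Now: state=A, head=1, tape[-2..2]=00100 (head:    ^)
Step 4: in state A at pos 1, read 0 -> (A,0)->write 1,move L,goto B. Now: state=B, head=0, tape[-2..2]=00110 (head:   ^)

Answer: B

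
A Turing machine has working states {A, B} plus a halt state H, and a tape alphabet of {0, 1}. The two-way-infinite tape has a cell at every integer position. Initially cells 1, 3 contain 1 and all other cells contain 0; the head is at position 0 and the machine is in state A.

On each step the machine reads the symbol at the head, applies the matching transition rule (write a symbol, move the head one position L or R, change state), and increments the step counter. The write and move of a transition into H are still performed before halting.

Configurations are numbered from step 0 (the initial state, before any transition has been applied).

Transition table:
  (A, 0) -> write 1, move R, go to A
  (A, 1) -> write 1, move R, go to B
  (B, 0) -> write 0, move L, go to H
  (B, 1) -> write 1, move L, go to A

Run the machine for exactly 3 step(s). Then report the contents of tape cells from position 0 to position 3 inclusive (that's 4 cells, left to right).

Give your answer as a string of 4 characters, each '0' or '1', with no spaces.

Answer: 1101

Derivation:
Step 1: in state A at pos 0, read 0 -> (A,0)->write 1,move R,goto A. Now: state=A, head=1, tape[-1..4]=011010 (head:   ^)
Step 2: in state A at pos 1, read 1 -> (A,1)->write 1,move R,goto B. Now: state=B, head=2, tape[-1..4]=011010 (head:    ^)
Step 3: in state B at pos 2, read 0 -> (B,0)->write 0,move L,goto H. Now: state=H, head=1, tape[-1..4]=011010 (head:   ^)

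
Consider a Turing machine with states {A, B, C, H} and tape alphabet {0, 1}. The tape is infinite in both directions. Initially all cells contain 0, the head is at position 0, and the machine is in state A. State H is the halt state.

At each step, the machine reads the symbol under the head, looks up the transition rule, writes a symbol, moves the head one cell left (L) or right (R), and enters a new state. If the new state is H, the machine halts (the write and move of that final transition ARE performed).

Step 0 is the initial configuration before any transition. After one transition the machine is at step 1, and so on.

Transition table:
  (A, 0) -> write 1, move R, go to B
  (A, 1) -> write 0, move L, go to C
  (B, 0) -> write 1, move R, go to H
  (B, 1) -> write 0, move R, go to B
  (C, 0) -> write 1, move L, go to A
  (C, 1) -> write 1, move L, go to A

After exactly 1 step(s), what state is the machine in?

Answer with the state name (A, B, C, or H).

Answer: B

Derivation:
Step 1: in state A at pos 0, read 0 -> (A,0)->write 1,move R,goto B. Now: state=B, head=1, tape[-1..2]=0100 (head:   ^)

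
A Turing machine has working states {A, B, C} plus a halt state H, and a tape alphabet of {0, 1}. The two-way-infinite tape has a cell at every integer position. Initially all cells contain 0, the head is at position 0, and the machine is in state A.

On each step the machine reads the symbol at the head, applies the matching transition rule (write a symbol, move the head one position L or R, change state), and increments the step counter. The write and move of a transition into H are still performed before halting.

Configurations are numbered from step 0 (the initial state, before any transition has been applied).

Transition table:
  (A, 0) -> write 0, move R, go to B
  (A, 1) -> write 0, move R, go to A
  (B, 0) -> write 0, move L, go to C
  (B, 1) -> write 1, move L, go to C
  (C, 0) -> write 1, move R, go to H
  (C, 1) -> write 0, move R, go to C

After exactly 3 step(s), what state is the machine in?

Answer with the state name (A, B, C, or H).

Answer: H

Derivation:
Step 1: in state A at pos 0, read 0 -> (A,0)->write 0,move R,goto B. Now: state=B, head=1, tape[-1..2]=0000 (head:   ^)
Step 2: in state B at pos 1, read 0 -> (B,0)->write 0,move L,goto C. Now: state=C, head=0, tape[-1..2]=0000 (head:  ^)
Step 3: in state C at pos 0, read 0 -> (C,0)->write 1,move R,goto H. Now: state=H, head=1, tape[-1..2]=0100 (head:   ^)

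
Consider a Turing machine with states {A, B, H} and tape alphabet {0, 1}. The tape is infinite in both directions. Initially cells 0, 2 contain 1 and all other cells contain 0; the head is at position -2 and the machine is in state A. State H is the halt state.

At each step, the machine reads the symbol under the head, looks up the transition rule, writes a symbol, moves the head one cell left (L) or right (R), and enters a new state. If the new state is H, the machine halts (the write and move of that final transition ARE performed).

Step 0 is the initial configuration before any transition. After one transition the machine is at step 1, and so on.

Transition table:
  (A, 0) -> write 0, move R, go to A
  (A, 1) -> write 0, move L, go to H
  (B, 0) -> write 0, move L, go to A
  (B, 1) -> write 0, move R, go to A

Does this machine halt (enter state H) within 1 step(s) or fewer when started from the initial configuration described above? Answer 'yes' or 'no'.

Step 1: in state A at pos -2, read 0 -> (A,0)->write 0,move R,goto A. Now: state=A, head=-1, tape[-3..3]=0001010 (head:   ^)
After 1 step(s): state = A (not H) -> not halted within 1 -> no

Answer: no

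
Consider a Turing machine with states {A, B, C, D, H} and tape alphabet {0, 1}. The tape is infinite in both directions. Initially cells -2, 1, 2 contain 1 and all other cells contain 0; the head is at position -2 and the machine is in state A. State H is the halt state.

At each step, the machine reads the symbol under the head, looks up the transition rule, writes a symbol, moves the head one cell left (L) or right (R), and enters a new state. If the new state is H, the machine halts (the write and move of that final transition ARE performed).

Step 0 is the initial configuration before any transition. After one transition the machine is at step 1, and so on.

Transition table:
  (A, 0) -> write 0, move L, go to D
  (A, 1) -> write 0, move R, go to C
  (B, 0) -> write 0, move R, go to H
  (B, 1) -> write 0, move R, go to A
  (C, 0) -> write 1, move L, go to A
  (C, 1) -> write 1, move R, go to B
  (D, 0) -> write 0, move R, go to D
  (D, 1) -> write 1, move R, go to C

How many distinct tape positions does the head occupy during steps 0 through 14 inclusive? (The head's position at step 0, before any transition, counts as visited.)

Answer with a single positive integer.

Answer: 7

Derivation:
Step 1: in state A at pos -2, read 1 -> (A,1)->write 0,move R,goto C. Now: state=C, head=-1, tape[-3..3]=0000110 (head:   ^)
Step 2: in state C at pos -1, read 0 -> (C,0)->write 1,move L,goto A. Now: state=A, head=-2, tape[-3..3]=0010110 (head:  ^)
Step 3: in state A at pos -2, read 0 -> (A,0)->write 0,move L,goto D. Now: state=D, head=-3, tape[-4..3]=00010110 (head:  ^)
Step 4: in state D at pos -3, read 0 -> (D,0)->write 0,move R,goto D. Now: state=D, head=-2, tape[-4..3]=00010110 (head:   ^)
Step 5: in state D at pos -2, read 0 -> (D,0)->write 0,move R,goto D. Now: state=D, head=-1, tape[-4..3]=00010110 (head:    ^)
Step 6: in state D at pos -1, read 1 -> (D,1)->write 1,move R,goto C. Now: state=C, head=0, tape[-4..3]=00010110 (head:     ^)
Step 7: in state C at pos 0, read 0 -> (C,0)->write 1,move L,goto A. Now: state=A, head=-1, tape[-4..3]=00011110 (head:    ^)
Step 8: in state A at pos -1, read 1 -> (A,1)->write 0,move R,goto C. Now: state=C, head=0, tape[-4..3]=00001110 (head:     ^)
Step 9: in state C at pos 0, read 1 -> (C,1)->write 1,move R,goto B. Now: state=B, head=1, tape[-4..3]=00001110 (head:      ^)
Step 10: in state B at pos 1, read 1 -> (B,1)->write 0,move R,goto A. Now: state=A, head=2, tape[-4..3]=00001010 (head:       ^)
Step 11: in state A at pos 2, read 1 -> (A,1)->write 0,move R,goto C. Now: state=C, head=3, tape[-4..4]=000010000 (head:        ^)
Step 12: in state C at pos 3, read 0 -> (C,0)->write 1,move L,goto A. Now: state=A, head=2, tape[-4..4]=000010010 (head:       ^)
Step 13: in state A at pos 2, read 0 -> (A,0)->write 0,move L,goto D. Now: state=D, head=1, tape[-4..4]=000010010 (head:      ^)
Step 14: in state D at pos 1, read 0 -> (D,0)->write 0,move R,goto D. Now: state=D, head=2, tape[-4..4]=000010010 (head:       ^)
Head positions at steps 0..14: starting at -2, distinct positions visited = {-3, -2, -1, 0, 1, 2, 3} -> 7 position(s)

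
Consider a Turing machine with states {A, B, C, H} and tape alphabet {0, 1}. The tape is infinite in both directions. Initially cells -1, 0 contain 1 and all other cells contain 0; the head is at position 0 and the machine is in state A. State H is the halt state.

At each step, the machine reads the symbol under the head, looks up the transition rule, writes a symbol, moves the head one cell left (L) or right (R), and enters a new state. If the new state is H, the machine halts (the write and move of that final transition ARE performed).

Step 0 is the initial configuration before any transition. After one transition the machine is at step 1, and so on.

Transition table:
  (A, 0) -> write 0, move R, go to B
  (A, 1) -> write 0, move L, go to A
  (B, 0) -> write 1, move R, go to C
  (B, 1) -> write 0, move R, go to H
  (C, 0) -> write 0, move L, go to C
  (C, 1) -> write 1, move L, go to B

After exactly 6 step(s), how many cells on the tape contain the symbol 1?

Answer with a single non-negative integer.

Answer: 1

Derivation:
Step 1: in state A at pos 0, read 1 -> (A,1)->write 0,move L,goto A. Now: state=A, head=-1, tape[-2..1]=0100 (head:  ^)
Step 2: in state A at pos -1, read 1 -> (A,1)->write 0,move L,goto A. Now: state=A, head=-2, tape[-3..1]=00000 (head:  ^)
Step 3: in state A at pos -2, read 0 -> (A,0)->write 0,move R,goto B. Now: state=B, head=-1, tape[-3..1]=00000 (head:   ^)
Step 4: in state B at pos -1, read 0 -> (B,0)->write 1,move R,goto C. Now: state=C, head=0, tape[-3..1]=00100 (head:    ^)
Step 5: in state C at pos 0, read 0 -> (C,0)->write 0,move L,goto C. Now: state=C, head=-1, tape[-3..1]=00100 (head:   ^)
Step 6: in state C at pos -1, read 1 -> (C,1)->write 1,move L,goto B. Now: state=B, head=-2, tape[-3..1]=00100 (head:  ^)
Cells containing 1 after step 6: {-1} -> 1 cell(s)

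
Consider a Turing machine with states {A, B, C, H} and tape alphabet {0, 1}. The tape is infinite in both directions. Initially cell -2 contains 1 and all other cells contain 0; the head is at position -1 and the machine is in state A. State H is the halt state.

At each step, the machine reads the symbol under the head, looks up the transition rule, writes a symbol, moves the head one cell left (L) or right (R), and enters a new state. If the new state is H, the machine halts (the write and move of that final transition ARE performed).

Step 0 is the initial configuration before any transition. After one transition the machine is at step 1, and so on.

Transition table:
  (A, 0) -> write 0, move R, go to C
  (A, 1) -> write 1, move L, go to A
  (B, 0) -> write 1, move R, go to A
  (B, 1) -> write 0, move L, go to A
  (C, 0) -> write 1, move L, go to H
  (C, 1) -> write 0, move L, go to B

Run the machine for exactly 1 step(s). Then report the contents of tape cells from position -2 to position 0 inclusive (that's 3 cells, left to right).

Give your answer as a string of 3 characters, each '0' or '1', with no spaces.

Step 1: in state A at pos -1, read 0 -> (A,0)->write 0,move R,goto C. Now: state=C, head=0, tape[-3..1]=01000 (head:    ^)

Answer: 100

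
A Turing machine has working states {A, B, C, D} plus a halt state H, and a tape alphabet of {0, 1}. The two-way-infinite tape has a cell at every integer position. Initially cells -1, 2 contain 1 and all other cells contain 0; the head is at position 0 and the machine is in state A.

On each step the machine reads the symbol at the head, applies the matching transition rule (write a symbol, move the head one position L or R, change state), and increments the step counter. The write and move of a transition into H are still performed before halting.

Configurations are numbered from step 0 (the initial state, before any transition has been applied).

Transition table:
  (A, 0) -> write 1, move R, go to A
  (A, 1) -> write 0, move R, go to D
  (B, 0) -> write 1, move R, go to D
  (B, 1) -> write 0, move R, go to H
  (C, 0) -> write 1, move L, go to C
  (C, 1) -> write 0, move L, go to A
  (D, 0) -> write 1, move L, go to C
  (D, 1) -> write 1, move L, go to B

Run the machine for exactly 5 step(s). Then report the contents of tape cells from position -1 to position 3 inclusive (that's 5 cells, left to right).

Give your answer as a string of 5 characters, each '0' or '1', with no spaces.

Answer: 11111

Derivation:
Step 1: in state A at pos 0, read 0 -> (A,0)->write 1,move R,goto A. Now: state=A, head=1, tape[-2..3]=011010 (head:    ^)
Step 2: in state A at pos 1, read 0 -> (A,0)->write 1,move R,goto A. Now: state=A, head=2, tape[-2..3]=011110 (head:     ^)
Step 3: in state A at pos 2, read 1 -> (A,1)->write 0,move R,goto D. Now: state=D, head=3, tape[-2..4]=0111000 (head:      ^)
Step 4: in state D at pos 3, read 0 -> (D,0)->write 1,move L,goto C. Now: state=C, head=2, tape[-2..4]=0111010 (head:     ^)
Step 5: in state C at pos 2, read 0 -> (C,0)->write 1,move L,goto C. Now: state=C, head=1, tape[-2..4]=0111110 (head:    ^)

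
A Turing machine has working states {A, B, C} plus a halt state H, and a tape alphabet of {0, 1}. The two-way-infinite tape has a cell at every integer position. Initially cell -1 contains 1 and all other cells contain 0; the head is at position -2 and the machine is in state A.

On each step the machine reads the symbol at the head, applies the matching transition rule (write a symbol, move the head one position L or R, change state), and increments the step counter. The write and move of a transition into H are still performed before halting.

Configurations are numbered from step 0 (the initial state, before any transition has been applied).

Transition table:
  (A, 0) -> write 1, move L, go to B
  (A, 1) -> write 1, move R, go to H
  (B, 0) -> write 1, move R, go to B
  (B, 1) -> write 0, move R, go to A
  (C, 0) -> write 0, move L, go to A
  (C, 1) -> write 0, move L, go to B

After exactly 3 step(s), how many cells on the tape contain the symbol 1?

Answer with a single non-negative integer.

Answer: 2

Derivation:
Step 1: in state A at pos -2, read 0 -> (A,0)->write 1,move L,goto B. Now: state=B, head=-3, tape[-4..0]=00110 (head:  ^)
Step 2: in state B at pos -3, read 0 -> (B,0)->write 1,move R,goto B. Now: state=B, head=-2, tape[-4..0]=01110 (head:   ^)
Step 3: in state B at pos -2, read 1 -> (B,1)->write 0,move R,goto A. Now: state=A, head=-1, tape[-4..0]=01010 (head:    ^)
Cells containing 1 after step 3: {-3, -1} -> 2 cell(s)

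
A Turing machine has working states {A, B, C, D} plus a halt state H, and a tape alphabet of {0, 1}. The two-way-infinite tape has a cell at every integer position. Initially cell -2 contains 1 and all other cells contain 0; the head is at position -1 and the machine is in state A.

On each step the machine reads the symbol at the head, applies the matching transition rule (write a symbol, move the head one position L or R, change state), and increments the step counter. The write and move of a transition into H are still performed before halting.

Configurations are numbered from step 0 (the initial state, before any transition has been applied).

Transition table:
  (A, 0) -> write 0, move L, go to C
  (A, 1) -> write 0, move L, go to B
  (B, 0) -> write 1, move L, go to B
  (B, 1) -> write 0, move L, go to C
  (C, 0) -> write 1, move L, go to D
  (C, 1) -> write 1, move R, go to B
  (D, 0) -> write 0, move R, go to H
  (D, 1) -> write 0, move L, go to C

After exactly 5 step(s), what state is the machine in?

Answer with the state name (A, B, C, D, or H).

Answer: D

Derivation:
Step 1: in state A at pos -1, read 0 -> (A,0)->write 0,move L,goto C. Now: state=C, head=-2, tape[-3..0]=0100 (head:  ^)
Step 2: in state C at pos -2, read 1 -> (C,1)->write 1,move R,goto B. Now: state=B, head=-1, tape[-3..0]=0100 (head:   ^)
Step 3: in state B at pos -1, read 0 -> (B,0)->write 1,move L,goto B. Now: state=B, head=-2, tape[-3..0]=0110 (head:  ^)
Step 4: in state B at pos -2, read 1 -> (B,1)->write 0,move L,goto C. Now: state=C, head=-3, tape[-4..0]=00010 (head:  ^)
Step 5: in state C at pos -3, read 0 -> (C,0)->write 1,move L,goto D. Now: state=D, head=-4, tape[-5..0]=001010 (head:  ^)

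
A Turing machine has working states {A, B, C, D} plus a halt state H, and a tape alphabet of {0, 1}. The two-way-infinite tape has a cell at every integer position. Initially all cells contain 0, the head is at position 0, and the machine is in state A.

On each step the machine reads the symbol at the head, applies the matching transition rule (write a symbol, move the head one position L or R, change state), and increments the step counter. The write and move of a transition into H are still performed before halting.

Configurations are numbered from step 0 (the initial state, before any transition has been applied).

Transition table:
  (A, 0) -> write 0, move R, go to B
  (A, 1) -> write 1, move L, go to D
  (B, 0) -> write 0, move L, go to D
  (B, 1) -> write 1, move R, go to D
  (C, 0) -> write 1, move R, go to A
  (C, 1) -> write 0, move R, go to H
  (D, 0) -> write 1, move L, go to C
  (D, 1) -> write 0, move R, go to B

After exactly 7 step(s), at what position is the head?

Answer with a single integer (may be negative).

Step 1: in state A at pos 0, read 0 -> (A,0)->write 0,move R,goto B. Now: state=B, head=1, tape[-1..2]=0000 (head:   ^)
Step 2: in state B at pos 1, read 0 -> (B,0)->write 0,move L,goto D. Now: state=D, head=0, tape[-1..2]=0000 (head:  ^)
Step 3: in state D at pos 0, read 0 -> (D,0)->write 1,move L,goto C. Now: state=C, head=-1, tape[-2..2]=00100 (head:  ^)
Step 4: in state C at pos -1, read 0 -> (C,0)->write 1,move R,goto A. Now: state=A, head=0, tape[-2..2]=01100 (head:   ^)
Step 5: in state A at pos 0, read 1 -> (A,1)->write 1,move L,goto D. Now: state=D, head=-1, tape[-2..2]=01100 (head:  ^)
Step 6: in state D at pos -1, read 1 -> (D,1)->write 0,move R,goto B. Now: state=B, head=0, tape[-2..2]=00100 (head:   ^)
Step 7: in state B at pos 0, read 1 -> (B,1)->write 1,move R,goto D. Now: state=D, head=1, tape[-2..2]=00100 (head:    ^)

Answer: 1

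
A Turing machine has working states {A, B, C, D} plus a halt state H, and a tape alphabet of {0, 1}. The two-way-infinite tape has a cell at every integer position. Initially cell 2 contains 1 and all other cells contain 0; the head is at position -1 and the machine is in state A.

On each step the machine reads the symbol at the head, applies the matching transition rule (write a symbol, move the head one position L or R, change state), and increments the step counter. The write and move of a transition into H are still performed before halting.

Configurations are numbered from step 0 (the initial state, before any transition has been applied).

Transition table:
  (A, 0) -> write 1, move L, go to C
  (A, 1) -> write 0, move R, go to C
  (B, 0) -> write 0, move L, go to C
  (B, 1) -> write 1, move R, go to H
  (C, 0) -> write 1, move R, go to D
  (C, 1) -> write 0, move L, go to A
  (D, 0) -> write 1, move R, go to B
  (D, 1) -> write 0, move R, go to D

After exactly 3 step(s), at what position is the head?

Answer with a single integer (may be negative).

Step 1: in state A at pos -1, read 0 -> (A,0)->write 1,move L,goto C. Now: state=C, head=-2, tape[-3..3]=0010010 (head:  ^)
Step 2: in state C at pos -2, read 0 -> (C,0)->write 1,move R,goto D. Now: state=D, head=-1, tape[-3..3]=0110010 (head:   ^)
Step 3: in state D at pos -1, read 1 -> (D,1)->write 0,move R,goto D. Now: state=D, head=0, tape[-3..3]=0100010 (head:    ^)

Answer: 0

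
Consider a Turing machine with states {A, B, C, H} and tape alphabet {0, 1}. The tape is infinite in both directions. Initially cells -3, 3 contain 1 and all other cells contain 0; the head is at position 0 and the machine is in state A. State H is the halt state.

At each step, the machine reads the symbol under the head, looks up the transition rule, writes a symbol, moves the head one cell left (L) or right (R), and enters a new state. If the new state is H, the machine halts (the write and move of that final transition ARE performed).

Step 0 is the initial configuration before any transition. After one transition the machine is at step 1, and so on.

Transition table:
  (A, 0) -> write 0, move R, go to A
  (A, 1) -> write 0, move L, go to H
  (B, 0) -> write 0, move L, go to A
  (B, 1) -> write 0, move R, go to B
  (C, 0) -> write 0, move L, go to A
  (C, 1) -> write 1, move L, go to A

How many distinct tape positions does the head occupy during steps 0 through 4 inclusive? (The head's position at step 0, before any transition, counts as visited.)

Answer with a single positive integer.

Answer: 4

Derivation:
Step 1: in state A at pos 0, read 0 -> (A,0)->write 0,move R,goto A. Now: state=A, head=1, tape[-4..4]=010000010 (head:      ^)
Step 2: in state A at pos 1, read 0 -> (A,0)->write 0,move R,goto A. Now: state=A, head=2, tape[-4..4]=010000010 (head:       ^)
Step 3: in state A at pos 2, read 0 -> (A,0)->write 0,move R,goto A. Now: state=A, head=3, tape[-4..4]=010000010 (head:        ^)
Step 4: in state A at pos 3, read 1 -> (A,1)->write 0,move L,goto H. Now: state=H, head=2, tape[-4..4]=010000000 (head:       ^)
Head positions at steps 0..4: starting at 0, distinct positions visited = {0, 1, 2, 3} -> 4 position(s)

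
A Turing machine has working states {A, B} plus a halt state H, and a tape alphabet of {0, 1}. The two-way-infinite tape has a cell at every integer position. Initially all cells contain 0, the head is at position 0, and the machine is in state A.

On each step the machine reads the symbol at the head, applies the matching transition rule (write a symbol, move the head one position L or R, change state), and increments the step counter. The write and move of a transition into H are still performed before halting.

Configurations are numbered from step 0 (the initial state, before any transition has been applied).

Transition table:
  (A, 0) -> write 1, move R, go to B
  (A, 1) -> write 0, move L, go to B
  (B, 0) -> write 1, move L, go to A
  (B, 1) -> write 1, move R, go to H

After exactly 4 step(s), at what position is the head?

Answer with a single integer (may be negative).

Step 1: in state A at pos 0, read 0 -> (A,0)->write 1,move R,goto B. Now: state=B, head=1, tape[-1..2]=0100 (head:   ^)
Step 2: in state B at pos 1, read 0 -> (B,0)->write 1,move L,goto A. Now: state=A, head=0, tape[-1..2]=0110 (head:  ^)
Step 3: in state A at pos 0, read 1 -> (A,1)->write 0,move L,goto B. Now: state=B, head=-1, tape[-2..2]=00010 (head:  ^)
Step 4: in state B at pos -1, read 0 -> (B,0)->write 1,move L,goto A. Now: state=A, head=-2, tape[-3..2]=001010 (head:  ^)

Answer: -2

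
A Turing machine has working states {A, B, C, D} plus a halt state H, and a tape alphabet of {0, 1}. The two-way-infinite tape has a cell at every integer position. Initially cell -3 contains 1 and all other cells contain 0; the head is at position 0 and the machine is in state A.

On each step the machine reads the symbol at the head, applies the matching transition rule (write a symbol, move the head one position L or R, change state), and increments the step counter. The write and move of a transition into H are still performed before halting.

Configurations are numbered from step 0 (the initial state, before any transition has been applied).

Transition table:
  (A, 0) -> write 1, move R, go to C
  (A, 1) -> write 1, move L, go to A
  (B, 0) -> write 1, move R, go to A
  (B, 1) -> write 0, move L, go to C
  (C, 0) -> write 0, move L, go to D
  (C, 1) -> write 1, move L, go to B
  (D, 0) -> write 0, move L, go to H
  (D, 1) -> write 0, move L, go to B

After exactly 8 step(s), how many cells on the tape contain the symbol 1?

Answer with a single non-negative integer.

Answer: 1

Derivation:
Step 1: in state A at pos 0, read 0 -> (A,0)->write 1,move R,goto C. Now: state=C, head=1, tape[-4..2]=0100100 (head:      ^)
Step 2: in state C at pos 1, read 0 -> (C,0)->write 0,move L,goto D. Now: state=D, head=0, tape[-4..2]=0100100 (head:     ^)
Step 3: in state D at pos 0, read 1 -> (D,1)->write 0,move L,goto B. Now: state=B, head=-1, tape[-4..2]=0100000 (head:    ^)
Step 4: in state B at pos -1, read 0 -> (B,0)->write 1,move R,goto A. Now: state=A, head=0, tape[-4..2]=0101000 (head:     ^)
Step 5: in state A at pos 0, read 0 -> (A,0)->write 1,move R,goto C. Now: state=C, head=1, tape[-4..2]=0101100 (head:      ^)
Step 6: in state C at pos 1, read 0 -> (C,0)->write 0,move L,goto D. Now: state=D, head=0, tape[-4..2]=0101100 (head:     ^)
Step 7: in state D at pos 0, read 1 -> (D,1)->write 0,move L,goto B. Now: state=B, head=-1, tape[-4..2]=0101000 (head:    ^)
Step 8: in state B at pos -1, read 1 -> (B,1)->write 0,move L,goto C. Now: state=C, head=-2, tape[-4..2]=0100000 (head:   ^)
Cells containing 1 after step 8: {-3} -> 1 cell(s)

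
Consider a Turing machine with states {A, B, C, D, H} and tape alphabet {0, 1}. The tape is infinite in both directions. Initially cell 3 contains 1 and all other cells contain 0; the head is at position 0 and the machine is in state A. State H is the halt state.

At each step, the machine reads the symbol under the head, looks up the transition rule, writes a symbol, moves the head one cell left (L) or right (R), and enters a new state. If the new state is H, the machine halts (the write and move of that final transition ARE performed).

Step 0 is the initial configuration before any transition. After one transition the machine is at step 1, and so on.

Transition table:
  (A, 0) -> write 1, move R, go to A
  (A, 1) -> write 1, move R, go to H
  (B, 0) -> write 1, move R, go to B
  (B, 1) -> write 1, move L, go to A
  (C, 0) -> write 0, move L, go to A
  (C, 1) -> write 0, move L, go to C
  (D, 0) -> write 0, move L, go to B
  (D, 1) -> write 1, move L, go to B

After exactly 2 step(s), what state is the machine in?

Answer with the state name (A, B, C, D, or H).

Answer: A

Derivation:
Step 1: in state A at pos 0, read 0 -> (A,0)->write 1,move R,goto A. Now: state=A, head=1, tape[-1..4]=010010 (head:   ^)
Step 2: in state A at pos 1, read 0 -> (A,0)->write 1,move R,goto A. Now: state=A, head=2, tape[-1..4]=011010 (head:    ^)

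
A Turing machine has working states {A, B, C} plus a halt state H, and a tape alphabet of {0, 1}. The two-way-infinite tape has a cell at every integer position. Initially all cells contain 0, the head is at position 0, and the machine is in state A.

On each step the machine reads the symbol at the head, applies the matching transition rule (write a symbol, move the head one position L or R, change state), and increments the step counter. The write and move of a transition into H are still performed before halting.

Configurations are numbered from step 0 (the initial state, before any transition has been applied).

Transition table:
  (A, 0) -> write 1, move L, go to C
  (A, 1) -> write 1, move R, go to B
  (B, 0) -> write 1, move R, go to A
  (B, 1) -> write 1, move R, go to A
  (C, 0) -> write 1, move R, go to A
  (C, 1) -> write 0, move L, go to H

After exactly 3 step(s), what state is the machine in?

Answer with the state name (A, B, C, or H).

Step 1: in state A at pos 0, read 0 -> (A,0)->write 1,move L,goto C. Now: state=C, head=-1, tape[-2..1]=0010 (head:  ^)
Step 2: in state C at pos -1, read 0 -> (C,0)->write 1,move R,goto A. Now: state=A, head=0, tape[-2..1]=0110 (head:   ^)
Step 3: in state A at pos 0, read 1 -> (A,1)->write 1,move R,goto B. Now: state=B, head=1, tape[-2..2]=01100 (head:    ^)

Answer: B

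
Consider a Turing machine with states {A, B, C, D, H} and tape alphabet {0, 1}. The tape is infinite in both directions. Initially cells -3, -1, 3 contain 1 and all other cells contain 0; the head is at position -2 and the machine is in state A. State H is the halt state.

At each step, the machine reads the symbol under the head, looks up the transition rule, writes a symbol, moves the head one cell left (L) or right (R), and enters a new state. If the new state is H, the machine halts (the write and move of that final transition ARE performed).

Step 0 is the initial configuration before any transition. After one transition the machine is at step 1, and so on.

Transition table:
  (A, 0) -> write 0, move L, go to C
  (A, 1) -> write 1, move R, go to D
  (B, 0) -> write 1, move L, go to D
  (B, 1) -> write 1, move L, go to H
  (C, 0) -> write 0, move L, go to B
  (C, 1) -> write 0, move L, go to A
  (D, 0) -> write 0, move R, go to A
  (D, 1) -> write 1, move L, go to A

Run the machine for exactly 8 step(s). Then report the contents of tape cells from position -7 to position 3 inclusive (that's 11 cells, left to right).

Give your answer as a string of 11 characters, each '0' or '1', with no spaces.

Step 1: in state A at pos -2, read 0 -> (A,0)->write 0,move L,goto C. Now: state=C, head=-3, tape[-4..4]=010100010 (head:  ^)
Step 2: in state C at pos -3, read 1 -> (C,1)->write 0,move L,goto A. Now: state=A, head=-4, tape[-5..4]=0000100010 (head:  ^)
Step 3: in state A at pos -4, read 0 -> (A,0)->write 0,move L,goto C. Now: state=C, head=-5, tape[-6..4]=00000100010 (head:  ^)
Step 4: in state C at pos -5, read 0 -> (C,0)->write 0,move L,goto B. Now: state=B, head=-6, tape[-7..4]=000000100010 (head:  ^)
Step 5: in state B at pos -6, read 0 -> (B,0)->write 1,move L,goto D. Now: state=D, head=-7, tape[-8..4]=0010000100010 (head:  ^)
Step 6: in state D at pos -7, read 0 -> (D,0)->write 0,move R,goto A. Now: state=A, head=-6, tape[-8..4]=0010000100010 (head:   ^)
Step 7: in state A at pos -6, read 1 -> (A,1)->write 1,move R,goto D. Now: state=D, head=-5, tape[-8..4]=0010000100010 (head:    ^)
Step 8: in state D at pos -5, read 0 -> (D,0)->write 0,move R,goto A. Now: state=A, head=-4, tape[-8..4]=0010000100010 (head:     ^)

Answer: 01000010001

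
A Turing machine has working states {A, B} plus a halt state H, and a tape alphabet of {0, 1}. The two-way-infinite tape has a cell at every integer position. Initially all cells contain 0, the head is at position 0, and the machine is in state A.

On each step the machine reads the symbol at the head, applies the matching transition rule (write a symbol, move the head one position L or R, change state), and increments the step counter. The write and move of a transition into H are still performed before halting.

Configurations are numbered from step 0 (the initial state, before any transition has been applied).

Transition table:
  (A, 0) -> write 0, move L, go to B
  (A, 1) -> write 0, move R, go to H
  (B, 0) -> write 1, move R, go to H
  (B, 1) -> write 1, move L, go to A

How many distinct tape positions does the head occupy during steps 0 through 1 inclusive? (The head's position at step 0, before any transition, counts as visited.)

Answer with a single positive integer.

Answer: 2

Derivation:
Step 1: in state A at pos 0, read 0 -> (A,0)->write 0,move L,goto B. Now: state=B, head=-1, tape[-2..1]=0000 (head:  ^)
Head positions at steps 0..1: starting at 0, distinct positions visited = {-1, 0} -> 2 position(s)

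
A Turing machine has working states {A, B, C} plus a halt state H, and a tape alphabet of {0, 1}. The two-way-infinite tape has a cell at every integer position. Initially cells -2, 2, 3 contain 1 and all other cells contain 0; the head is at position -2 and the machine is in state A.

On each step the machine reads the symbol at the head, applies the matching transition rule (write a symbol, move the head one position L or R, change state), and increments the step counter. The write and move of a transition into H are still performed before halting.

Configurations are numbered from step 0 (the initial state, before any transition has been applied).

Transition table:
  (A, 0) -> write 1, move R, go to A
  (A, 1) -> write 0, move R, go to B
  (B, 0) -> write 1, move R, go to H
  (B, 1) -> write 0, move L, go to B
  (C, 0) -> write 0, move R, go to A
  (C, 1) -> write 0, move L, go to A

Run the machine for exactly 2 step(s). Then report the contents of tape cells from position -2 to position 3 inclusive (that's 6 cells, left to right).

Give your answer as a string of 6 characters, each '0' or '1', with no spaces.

Step 1: in state A at pos -2, read 1 -> (A,1)->write 0,move R,goto B. Now: state=B, head=-1, tape[-3..4]=00000110 (head:   ^)
Step 2: in state B at pos -1, read 0 -> (B,0)->write 1,move R,goto H. Now: state=H, head=0, tape[-3..4]=00100110 (head:    ^)

Answer: 010011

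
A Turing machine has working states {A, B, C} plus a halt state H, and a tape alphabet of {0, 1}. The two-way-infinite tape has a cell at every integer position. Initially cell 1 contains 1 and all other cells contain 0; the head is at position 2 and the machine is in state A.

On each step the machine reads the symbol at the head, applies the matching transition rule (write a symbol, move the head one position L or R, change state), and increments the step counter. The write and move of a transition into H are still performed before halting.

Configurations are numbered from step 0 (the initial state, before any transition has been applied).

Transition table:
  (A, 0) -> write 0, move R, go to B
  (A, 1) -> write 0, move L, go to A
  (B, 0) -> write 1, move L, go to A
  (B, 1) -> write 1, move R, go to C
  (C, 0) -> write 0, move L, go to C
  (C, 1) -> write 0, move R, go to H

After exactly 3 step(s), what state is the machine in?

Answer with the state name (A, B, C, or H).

Answer: B

Derivation:
Step 1: in state A at pos 2, read 0 -> (A,0)->write 0,move R,goto B. Now: state=B, head=3, tape[0..4]=01000 (head:    ^)
Step 2: in state B at pos 3, read 0 -> (B,0)->write 1,move L,goto A. Now: state=A, head=2, tape[0..4]=01010 (head:   ^)
Step 3: in state A at pos 2, read 0 -> (A,0)->write 0,move R,goto B. Now: state=B, head=3, tape[0..4]=01010 (head:    ^)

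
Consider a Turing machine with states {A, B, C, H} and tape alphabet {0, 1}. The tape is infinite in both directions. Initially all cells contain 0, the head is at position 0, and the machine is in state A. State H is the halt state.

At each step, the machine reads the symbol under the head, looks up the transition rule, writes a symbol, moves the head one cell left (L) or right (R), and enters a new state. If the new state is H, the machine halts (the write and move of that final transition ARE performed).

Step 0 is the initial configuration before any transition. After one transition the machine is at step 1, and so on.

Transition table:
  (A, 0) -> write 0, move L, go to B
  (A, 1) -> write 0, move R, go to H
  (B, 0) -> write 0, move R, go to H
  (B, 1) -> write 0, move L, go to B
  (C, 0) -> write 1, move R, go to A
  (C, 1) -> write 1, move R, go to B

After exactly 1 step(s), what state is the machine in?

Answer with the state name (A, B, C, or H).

Step 1: in state A at pos 0, read 0 -> (A,0)->write 0,move L,goto B. Now: state=B, head=-1, tape[-2..1]=0000 (head:  ^)

Answer: B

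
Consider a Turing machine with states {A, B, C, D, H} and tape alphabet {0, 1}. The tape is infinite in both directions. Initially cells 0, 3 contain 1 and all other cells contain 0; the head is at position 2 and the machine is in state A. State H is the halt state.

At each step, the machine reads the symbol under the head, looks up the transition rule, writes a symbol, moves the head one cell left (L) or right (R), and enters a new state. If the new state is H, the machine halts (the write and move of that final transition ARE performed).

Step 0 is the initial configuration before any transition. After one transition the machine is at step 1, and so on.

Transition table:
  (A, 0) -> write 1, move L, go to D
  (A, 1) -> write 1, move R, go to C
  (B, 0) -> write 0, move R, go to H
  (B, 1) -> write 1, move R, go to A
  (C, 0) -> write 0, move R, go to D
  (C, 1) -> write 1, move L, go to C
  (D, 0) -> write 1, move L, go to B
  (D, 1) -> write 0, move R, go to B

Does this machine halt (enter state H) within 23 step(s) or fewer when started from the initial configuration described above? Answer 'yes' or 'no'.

Answer: yes

Derivation:
Step 1: in state A at pos 2, read 0 -> (A,0)->write 1,move L,goto D. Now: state=D, head=1, tape[-1..4]=010110 (head:   ^)
Step 2: in state D at pos 1, read 0 -> (D,0)->write 1,move L,goto B. Now: state=B, head=0, tape[-1..4]=011110 (head:  ^)
Step 3: in state B at pos 0, read 1 -> (B,1)->write 1,move R,goto A. Now: state=A, head=1, tape[-1..4]=011110 (head:   ^)
Step 4: in state A at pos 1, read 1 -> (A,1)->write 1,move R,goto C. Now: state=C, head=2, tape[-1..4]=011110 (head:    ^)
Step 5: in state C at pos 2, read 1 -> (C,1)->write 1,move L,goto C. Now: state=C, head=1, tape[-1..4]=011110 (head:   ^)
Step 6: in state C at pos 1, read 1 -> (C,1)->write 1,move L,goto C. Now: state=C, head=0, tape[-1..4]=011110 (head:  ^)
Step 7: in state C at pos 0, read 1 -> (C,1)->write 1,move L,goto C. Now: state=C, head=-1, tape[-2..4]=0011110 (head:  ^)
Step 8: in state C at pos -1, read 0 -> (C,0)->write 0,move R,goto D. Now: state=D, head=0, tape[-2..4]=0011110 (head:   ^)
Step 9: in state D at pos 0, read 1 -> (D,1)->write 0,move R,goto B. Now: state=B, head=1, tape[-2..4]=0001110 (head:    ^)
Step 10: in state B at pos 1, read 1 -> (B,1)->write 1,move R,goto A. Now: state=A, head=2, tape[-2..4]=0001110 (head:     ^)
Step 11: in state A at pos 2, read 1 -> (A,1)->write 1,move R,goto C. Now: state=C, head=3, tape[-2..4]=0001110 (head:      ^)
Step 12: in state C at pos 3, read 1 -> (C,1)->write 1,move L,goto C. Now: state=C, head=2, tape[-2..4]=0001110 (head:     ^)
Step 13: in state C at pos 2, read 1 -> (C,1)->write 1,move L,goto C. Now: state=C, head=1, tape[-2..4]=0001110 (head:    ^)
Step 14: in state C at pos 1, read 1 -> (C,1)->write 1,move L,goto C. Now: state=C, head=0, tape[-2..4]=0001110 (head:   ^)
Step 15: in state C at pos 0, read 0 -> (C,0)->write 0,move R,goto D. Now: state=D, head=1, tape[-2..4]=0001110 (head:    ^)
Step 16: in state D at pos 1, read 1 -> (D,1)->write 0,move R,goto B. Now: state=B, head=2, tape[-2..4]=0000110 (head:     ^)
Step 17: in state B at pos 2, read 1 -> (B,1)->write 1,move R,goto A. Now: state=A, head=3, tape[-2..4]=0000110 (head:      ^)
Step 18: in state A at pos 3, read 1 -> (A,1)->write 1,move R,goto C. Now: state=C, head=4, tape[-2..5]=00001100 (head:       ^)
Step 19: in state C at pos 4, read 0 -> (C,0)->write 0,move R,goto D. Now: state=D, head=5, tape[-2..6]=000011000 (head:        ^)
Step 20: in state D at pos 5, read 0 -> (D,0)->write 1,move L,goto B. Now: state=B, head=4, tape[-2..6]=000011010 (head:       ^)
Step 21: in state B at pos 4, read 0 -> (B,0)->write 0,move R,goto H. Now: state=H, head=5, tape[-2..6]=000011010 (head:        ^)
State H reached at step 21; 21 <= 23 -> yes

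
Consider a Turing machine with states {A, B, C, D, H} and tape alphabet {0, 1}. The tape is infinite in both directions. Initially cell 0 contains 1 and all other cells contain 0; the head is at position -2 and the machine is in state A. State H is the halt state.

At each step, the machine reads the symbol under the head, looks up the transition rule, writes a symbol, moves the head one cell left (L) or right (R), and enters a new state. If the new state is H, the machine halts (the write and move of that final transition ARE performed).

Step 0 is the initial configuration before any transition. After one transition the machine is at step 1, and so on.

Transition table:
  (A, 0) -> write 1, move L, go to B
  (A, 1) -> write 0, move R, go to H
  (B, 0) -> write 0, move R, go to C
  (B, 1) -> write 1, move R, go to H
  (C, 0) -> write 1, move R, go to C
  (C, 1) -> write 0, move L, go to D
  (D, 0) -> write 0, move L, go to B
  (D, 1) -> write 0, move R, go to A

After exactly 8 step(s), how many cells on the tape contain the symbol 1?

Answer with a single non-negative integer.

Answer: 4

Derivation:
Step 1: in state A at pos -2, read 0 -> (A,0)->write 1,move L,goto B. Now: state=B, head=-3, tape[-4..1]=001010 (head:  ^)
Step 2: in state B at pos -3, read 0 -> (B,0)->write 0,move R,goto C. Now: state=C, head=-2, tape[-4..1]=001010 (head:   ^)
Step 3: in state C at pos -2, read 1 -> (C,1)->write 0,move L,goto D. Now: state=D, head=-3, tape[-4..1]=000010 (head:  ^)
Step 4: in state D at pos -3, read 0 -> (D,0)->write 0,move L,goto B. Now: state=B, head=-4, tape[-5..1]=0000010 (head:  ^)
Step 5: in state B at pos -4, read 0 -> (B,0)->write 0,move R,goto C. Now: state=C, head=-3, tape[-5..1]=0000010 (head:   ^)
Step 6: in state C at pos -3, read 0 -> (C,0)->write 1,move R,goto C. Now: state=C, head=-2, tape[-5..1]=0010010 (head:    ^)
Step 7: in state C at pos -2, read 0 -> (C,0)->write 1,move R,goto C. Now: state=C, head=-1, tape[-5..1]=0011010 (head:     ^)
Step 8: in state C at pos -1, read 0 -> (C,0)->write 1,move R,goto C. Now: state=C, head=0, tape[-5..1]=0011110 (head:      ^)
Cells containing 1 after step 8: {-3, -2, -1, 0} -> 4 cell(s)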